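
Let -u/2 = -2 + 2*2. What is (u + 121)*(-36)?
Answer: -4212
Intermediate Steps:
u = -4 (u = -2*(-2 + 2*2) = -2*(-2 + 4) = -2*2 = -4)
(u + 121)*(-36) = (-4 + 121)*(-36) = 117*(-36) = -4212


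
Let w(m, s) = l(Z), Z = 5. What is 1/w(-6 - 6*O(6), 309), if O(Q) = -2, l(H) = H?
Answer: ⅕ ≈ 0.20000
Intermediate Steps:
w(m, s) = 5
1/w(-6 - 6*O(6), 309) = 1/5 = ⅕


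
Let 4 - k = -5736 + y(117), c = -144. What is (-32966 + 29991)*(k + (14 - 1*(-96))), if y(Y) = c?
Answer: -17832150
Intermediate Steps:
y(Y) = -144
k = 5884 (k = 4 - (-5736 - 144) = 4 - 1*(-5880) = 4 + 5880 = 5884)
(-32966 + 29991)*(k + (14 - 1*(-96))) = (-32966 + 29991)*(5884 + (14 - 1*(-96))) = -2975*(5884 + (14 + 96)) = -2975*(5884 + 110) = -2975*5994 = -17832150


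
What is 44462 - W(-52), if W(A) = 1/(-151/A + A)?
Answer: 113511538/2553 ≈ 44462.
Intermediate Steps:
W(A) = 1/(A - 151/A)
44462 - W(-52) = 44462 - (-52)/(-151 + (-52)²) = 44462 - (-52)/(-151 + 2704) = 44462 - (-52)/2553 = 44462 - 1*(-52/2553) = 44462 + 52/2553 = 113511538/2553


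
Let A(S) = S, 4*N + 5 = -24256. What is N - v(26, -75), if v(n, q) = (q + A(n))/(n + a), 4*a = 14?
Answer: -1431007/236 ≈ -6063.6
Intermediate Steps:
N = -24261/4 (N = -5/4 + (¼)*(-24256) = -5/4 - 6064 = -24261/4 ≈ -6065.3)
a = 7/2 (a = (¼)*14 = 7/2 ≈ 3.5000)
v(n, q) = (n + q)/(7/2 + n) (v(n, q) = (q + n)/(n + 7/2) = (n + q)/(7/2 + n))
N - v(26, -75) = -24261/4 - 2*(26 - 75)/(7 + 2*26) = -24261/4 - 2*(-49)/(7 + 52) = -24261/4 - 2*(-49)/59 = -24261/4 - 1*(-98/59) = -24261/4 + 98/59 = -1431007/236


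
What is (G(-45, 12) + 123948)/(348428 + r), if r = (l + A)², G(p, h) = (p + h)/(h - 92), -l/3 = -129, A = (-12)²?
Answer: 9915873/50431120 ≈ 0.19662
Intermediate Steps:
A = 144
l = 387 (l = -3*(-129) = 387)
G(p, h) = (h + p)/(-92 + h)
r = 281961 (r = (387 + 144)² = 531² = 281961)
(G(-45, 12) + 123948)/(348428 + r) = ((12 - 45)/(-92 + 12) + 123948)/(348428 + 281961) = (-33/(-80) + 123948)/630389 = (-1/80*(-33) + 123948)*(1/630389) = (33/80 + 123948)*(1/630389) = (9915873/80)*(1/630389) = 9915873/50431120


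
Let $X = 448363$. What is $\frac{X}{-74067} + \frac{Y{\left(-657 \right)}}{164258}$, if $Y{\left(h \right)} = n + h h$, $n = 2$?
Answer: $- \frac{41676115037}{12166097286} \approx -3.4256$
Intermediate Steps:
$Y{\left(h \right)} = 2 + h^{2}$ ($Y{\left(h \right)} = 2 + h h = 2 + h^{2}$)
$\frac{X}{-74067} + \frac{Y{\left(-657 \right)}}{164258} = \frac{448363}{-74067} + \frac{2 + \left(-657\right)^{2}}{164258} = 448363 \left(- \frac{1}{74067}\right) + \left(2 + 431649\right) \frac{1}{164258} = - \frac{448363}{74067} + 431651 \cdot \frac{1}{164258} = - \frac{448363}{74067} + \frac{431651}{164258} = - \frac{41676115037}{12166097286}$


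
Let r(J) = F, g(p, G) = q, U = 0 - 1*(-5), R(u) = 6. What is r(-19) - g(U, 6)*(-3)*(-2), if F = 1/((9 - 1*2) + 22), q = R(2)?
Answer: -1043/29 ≈ -35.966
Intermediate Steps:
U = 5 (U = 0 + 5 = 5)
q = 6
g(p, G) = 6
F = 1/29 (F = 1/((9 - 2) + 22) = 1/(7 + 22) = 1/29 ≈ 0.034483)
r(J) = 1/29
r(-19) - g(U, 6)*(-3)*(-2) = 1/29 - 6*(-3)*(-2) = 1/29 - (-18)*(-2) = 1/29 - 1*36 = 1/29 - 36 = -1043/29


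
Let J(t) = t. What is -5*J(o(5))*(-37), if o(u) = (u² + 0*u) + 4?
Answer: 5365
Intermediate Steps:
o(u) = 4 + u² (o(u) = (u² + 0) + 4 = u² + 4 = 4 + u²)
-5*J(o(5))*(-37) = -5*(4 + 5²)*(-37) = -5*(4 + 25)*(-37) = -5*29*(-37) = -145*(-37) = 5365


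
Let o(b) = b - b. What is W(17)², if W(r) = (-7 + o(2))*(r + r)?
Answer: 56644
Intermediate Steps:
o(b) = 0
W(r) = -14*r (W(r) = (-7 + 0)*(r + r) = -14*r)
W(17)² = (-14*17)² = (-238)² = 56644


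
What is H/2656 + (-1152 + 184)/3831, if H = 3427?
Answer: 10557829/10175136 ≈ 1.0376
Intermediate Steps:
H/2656 + (-1152 + 184)/3831 = 3427/2656 + (-1152 + 184)/3831 = 3427*(1/2656) - 968*1/3831 = 3427/2656 - 968/3831 = 10557829/10175136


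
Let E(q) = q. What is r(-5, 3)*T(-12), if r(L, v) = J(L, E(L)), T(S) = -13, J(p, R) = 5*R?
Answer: 325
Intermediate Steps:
r(L, v) = 5*L
r(-5, 3)*T(-12) = (5*(-5))*(-13) = -25*(-13) = 325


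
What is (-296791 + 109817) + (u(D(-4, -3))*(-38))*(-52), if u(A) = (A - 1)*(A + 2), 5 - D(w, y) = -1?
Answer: -107934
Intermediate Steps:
D(w, y) = 6 (D(w, y) = 5 - 1*(-1) = 5 + 1 = 6)
u(A) = (-1 + A)*(2 + A)
(-296791 + 109817) + (u(D(-4, -3))*(-38))*(-52) = (-296791 + 109817) + ((-2 + 6 + 6**2)*(-38))*(-52) = -186974 + ((-2 + 6 + 36)*(-38))*(-52) = -186974 + (40*(-38))*(-52) = -186974 - 1520*(-52) = -186974 + 79040 = -107934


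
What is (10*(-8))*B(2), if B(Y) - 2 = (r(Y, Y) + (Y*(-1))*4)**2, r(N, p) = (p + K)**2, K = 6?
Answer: -251040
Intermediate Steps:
r(N, p) = (6 + p)**2 (r(N, p) = (p + 6)**2 = (6 + p)**2)
B(Y) = 2 + ((6 + Y)**2 - 4*Y)**2 (B(Y) = 2 + ((6 + Y)**2 + (Y*(-1))*4)**2 = 2 + ((6 + Y)**2 - Y*4)**2 = 2 + ((6 + Y)**2 - 4*Y)**2)
(10*(-8))*B(2) = (10*(-8))*(2 + (-(6 + 2)**2 + 4*2)**2) = -80*(2 + (-1*8**2 + 8)**2) = -80*(2 + (-1*64 + 8)**2) = -80*(2 + (-64 + 8)**2) = -80*(2 + (-56)**2) = -80*(2 + 3136) = -80*3138 = -251040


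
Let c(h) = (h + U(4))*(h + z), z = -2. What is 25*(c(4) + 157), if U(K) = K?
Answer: 4325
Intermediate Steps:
c(h) = (-2 + h)*(4 + h) (c(h) = (h + 4)*(h - 2) = (4 + h)*(-2 + h) = (-2 + h)*(4 + h))
25*(c(4) + 157) = 25*((-8 + 4**2 + 2*4) + 157) = 25*((-8 + 16 + 8) + 157) = 25*(16 + 157) = 25*173 = 4325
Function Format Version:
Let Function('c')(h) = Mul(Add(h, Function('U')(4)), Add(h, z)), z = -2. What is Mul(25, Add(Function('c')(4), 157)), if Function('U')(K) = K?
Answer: 4325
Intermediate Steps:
Function('c')(h) = Mul(Add(-2, h), Add(4, h)) (Function('c')(h) = Mul(Add(h, 4), Add(h, -2)) = Mul(Add(4, h), Add(-2, h)) = Mul(Add(-2, h), Add(4, h)))
Mul(25, Add(Function('c')(4), 157)) = Mul(25, Add(Add(-8, Pow(4, 2), Mul(2, 4)), 157)) = Mul(25, Add(Add(-8, 16, 8), 157)) = Mul(25, Add(16, 157)) = Mul(25, 173) = 4325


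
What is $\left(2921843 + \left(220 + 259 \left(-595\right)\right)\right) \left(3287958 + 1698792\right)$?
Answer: $13803114556500$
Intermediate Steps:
$\left(2921843 + \left(220 + 259 \left(-595\right)\right)\right) \left(3287958 + 1698792\right) = \left(2921843 + \left(220 - 154105\right)\right) 4986750 = \left(2921843 - 153885\right) 4986750 = 2767958 \cdot 4986750 = 13803114556500$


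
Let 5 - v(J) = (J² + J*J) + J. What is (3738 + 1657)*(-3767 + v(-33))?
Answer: -31868265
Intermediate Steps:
v(J) = 5 - J - 2*J² (v(J) = 5 - ((J² + J*J) + J) = 5 - ((J² + J²) + J) = 5 - (2*J² + J) = 5 - (J + 2*J²) = 5 + (-J - 2*J²) = 5 - J - 2*J²)
(3738 + 1657)*(-3767 + v(-33)) = (3738 + 1657)*(-3767 + (5 - 1*(-33) - 2*(-33)²)) = 5395*(-3767 + (5 + 33 - 2*1089)) = 5395*(-3767 + (5 + 33 - 2178)) = 5395*(-3767 - 2140) = 5395*(-5907) = -31868265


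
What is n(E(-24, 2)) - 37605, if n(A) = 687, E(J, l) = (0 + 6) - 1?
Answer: -36918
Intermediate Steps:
E(J, l) = 5 (E(J, l) = 6 - 1 = 5)
n(E(-24, 2)) - 37605 = 687 - 37605 = -36918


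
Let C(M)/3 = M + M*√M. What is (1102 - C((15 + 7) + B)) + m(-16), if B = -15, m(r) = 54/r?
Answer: 8621/8 - 21*√7 ≈ 1022.1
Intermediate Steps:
C(M) = 3*M + 3*M^(3/2) (C(M) = 3*(M + M*√M) = 3*(M + M^(3/2)) = 3*M + 3*M^(3/2))
(1102 - C((15 + 7) + B)) + m(-16) = (1102 - (3*((15 + 7) - 15) + 3*((15 + 7) - 15)^(3/2))) + 54/(-16) = (1102 - (3*(22 - 15) + 3*(22 - 15)^(3/2))) + 54*(-1/16) = (1102 - (3*7 + 3*7^(3/2))) - 27/8 = (1102 - (21 + 3*(7*√7))) - 27/8 = (1102 - (21 + 21*√7)) - 27/8 = (1102 + (-21 - 21*√7)) - 27/8 = (1081 - 21*√7) - 27/8 = 8621/8 - 21*√7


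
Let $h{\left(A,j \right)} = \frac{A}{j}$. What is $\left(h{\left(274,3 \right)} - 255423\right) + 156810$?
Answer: $- \frac{295565}{3} \approx -98522.0$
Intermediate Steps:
$\left(h{\left(274,3 \right)} - 255423\right) + 156810 = \left(\frac{274}{3} - 255423\right) + 156810 = - \frac{765995}{3} + 156810 = - \frac{295565}{3}$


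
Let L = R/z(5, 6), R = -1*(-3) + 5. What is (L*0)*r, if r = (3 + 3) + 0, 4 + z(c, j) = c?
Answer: 0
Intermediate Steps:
z(c, j) = -4 + c
R = 8 (R = 3 + 5 = 8)
L = 8 (L = 8/(-4 + 5) = 8/1 = 8*1 = 8)
r = 6 (r = 6 + 0 = 6)
(L*0)*r = (8*0)*6 = 0*6 = 0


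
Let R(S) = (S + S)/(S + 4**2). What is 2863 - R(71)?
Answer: 248939/87 ≈ 2861.4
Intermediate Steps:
R(S) = 2*S/(16 + S) (R(S) = (2*S)/(S + 16) = (2*S)/(16 + S) = 2*S/(16 + S))
2863 - R(71) = 2863 - 2*71/(16 + 71) = 2863 - 2*71/87 = 2863 - 1*142/87 = 2863 - 142/87 = 248939/87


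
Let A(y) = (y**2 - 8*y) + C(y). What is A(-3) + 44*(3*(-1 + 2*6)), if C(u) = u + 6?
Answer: 1488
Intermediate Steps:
C(u) = 6 + u
A(y) = 6 + y**2 - 7*y (A(y) = (y**2 - 8*y) + (6 + y) = 6 + y**2 - 7*y)
A(-3) + 44*(3*(-1 + 2*6)) = (6 + (-3)**2 - 7*(-3)) + 44*(3*(-1 + 2*6)) = (6 + 9 + 21) + 44*(3*(-1 + 12)) = 36 + 44*(3*11) = 36 + 44*33 = 36 + 1452 = 1488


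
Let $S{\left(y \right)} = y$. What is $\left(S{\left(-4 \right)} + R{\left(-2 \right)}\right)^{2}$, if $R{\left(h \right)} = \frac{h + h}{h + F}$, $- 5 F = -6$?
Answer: $1$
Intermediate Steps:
$F = \frac{6}{5}$ ($F = \left(- \frac{1}{5}\right) \left(-6\right) = \frac{6}{5} \approx 1.2$)
$R{\left(h \right)} = \frac{2 h}{\frac{6}{5} + h}$ ($R{\left(h \right)} = \frac{h + h}{h + \frac{6}{5}} = \frac{2 h}{\frac{6}{5} + h}$)
$\left(S{\left(-4 \right)} + R{\left(-2 \right)}\right)^{2} = \left(-4 + 10 \left(-2\right) \frac{1}{6 + 5 \left(-2\right)}\right)^{2} = \left(-4 + 10 \left(-2\right) \frac{1}{6 - 10}\right)^{2} = \left(-4 + 10 \left(-2\right) \frac{1}{-4}\right)^{2} = \left(-4 + 10 \left(-2\right) \left(- \frac{1}{4}\right)\right)^{2} = \left(-4 + 5\right)^{2} = 1^{2} = 1$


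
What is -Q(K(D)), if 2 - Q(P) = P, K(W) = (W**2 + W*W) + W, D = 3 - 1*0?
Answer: 19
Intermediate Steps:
D = 3 (D = 3 + 0 = 3)
K(W) = W + 2*W**2 (K(W) = (W**2 + W**2) + W = 2*W**2 + W = W + 2*W**2)
Q(P) = 2 - P
-Q(K(D)) = -(2 - 3*(1 + 2*3)) = -(2 - 3*(1 + 6)) = -(2 - 3*7) = -(2 - 1*21) = -(2 - 21) = -1*(-19) = 19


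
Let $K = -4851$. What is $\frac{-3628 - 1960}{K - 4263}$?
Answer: $\frac{2794}{4557} \approx 0.61312$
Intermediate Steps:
$\frac{-3628 - 1960}{K - 4263} = \frac{-3628 - 1960}{-4851 - 4263} = - \frac{5588}{-9114} = \left(-5588\right) \left(- \frac{1}{9114}\right) = \frac{2794}{4557}$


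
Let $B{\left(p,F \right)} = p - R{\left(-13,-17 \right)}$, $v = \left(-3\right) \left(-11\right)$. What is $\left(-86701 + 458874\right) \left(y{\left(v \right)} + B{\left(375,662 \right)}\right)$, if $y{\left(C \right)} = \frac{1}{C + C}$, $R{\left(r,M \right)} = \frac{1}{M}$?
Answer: $\frac{156622680109}{1122} \approx 1.3959 \cdot 10^{8}$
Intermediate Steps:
$v = 33$
$y{\left(C \right)} = \frac{1}{2 C}$
$B{\left(p,F \right)} = \frac{1}{17} + p$ ($B{\left(p,F \right)} = p - \frac{1}{-17} = p - - \frac{1}{17} = p + \frac{1}{17} = \frac{1}{17} + p$)
$\left(-86701 + 458874\right) \left(y{\left(v \right)} + B{\left(375,662 \right)}\right) = \left(-86701 + 458874\right) \left(\frac{1}{2 \cdot 33} + \left(\frac{1}{17} + 375\right)\right) = 372173 \left(\frac{1}{2} \cdot \frac{1}{33} + \frac{6376}{17}\right) = 372173 \left(\frac{1}{66} + \frac{6376}{17}\right) = 372173 \cdot \frac{420833}{1122} = \frac{156622680109}{1122}$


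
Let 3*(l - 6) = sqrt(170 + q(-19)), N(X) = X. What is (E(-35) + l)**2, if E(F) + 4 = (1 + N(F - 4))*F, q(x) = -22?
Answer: 15968164/9 + 1776*sqrt(37) ≈ 1.7850e+6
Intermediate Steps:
E(F) = -4 + F*(-3 + F) (E(F) = -4 + (1 + (F - 4))*F = -4 + (1 + (-4 + F))*F = -4 + (-3 + F)*F = -4 + F*(-3 + F))
l = 6 + 2*sqrt(37)/3 (l = 6 + sqrt(170 - 22)/3 = 6 + sqrt(148)/3 = 6 + (2*sqrt(37))/3 = 6 + 2*sqrt(37)/3 ≈ 10.055)
(E(-35) + l)**2 = ((-4 - 35 - 35*(-4 - 35)) + (6 + 2*sqrt(37)/3))**2 = ((-4 - 35 - 35*(-39)) + (6 + 2*sqrt(37)/3))**2 = ((-4 - 35 + 1365) + (6 + 2*sqrt(37)/3))**2 = (1326 + (6 + 2*sqrt(37)/3))**2 = (1332 + 2*sqrt(37)/3)**2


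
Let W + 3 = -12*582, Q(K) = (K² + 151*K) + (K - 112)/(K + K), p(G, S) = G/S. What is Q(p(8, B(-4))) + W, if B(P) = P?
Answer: -14513/2 ≈ -7256.5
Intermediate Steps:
Q(K) = K² + 151*K + (-112 + K)/(2*K) (Q(K) = (K² + 151*K) + (-112 + K)/((2*K)) = (K² + 151*K) + (-112 + K)*(1/(2*K)) = (K² + 151*K) + (-112 + K)/(2*K) = K² + 151*K + (-112 + K)/(2*K))
W = -6987 (W = -3 - 12*582 = -3 - 6984 = -6987)
Q(p(8, B(-4))) + W = (½ + (8/(-4))² - 56/(8/(-4)) + 151*(8/(-4))) - 6987 = (½ + (8*(-¼))² - 56/(8*(-¼)) + 151*(8*(-¼))) - 6987 = (½ + (-2)² - 56/(-2) + 151*(-2)) - 6987 = (½ + 4 - 56*(-½) - 302) - 6987 = (½ + 4 + 28 - 302) - 6987 = -539/2 - 6987 = -14513/2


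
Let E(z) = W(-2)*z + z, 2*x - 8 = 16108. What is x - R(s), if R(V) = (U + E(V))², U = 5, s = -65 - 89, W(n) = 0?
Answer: -14143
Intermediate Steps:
x = 8058 (x = 4 + (½)*16108 = 4 + 8054 = 8058)
s = -154
E(z) = z (E(z) = 0*z + z = 0 + z = z)
R(V) = (5 + V)²
x - R(s) = 8058 - (5 - 154)² = 8058 - 1*(-149)² = 8058 - 1*22201 = 8058 - 22201 = -14143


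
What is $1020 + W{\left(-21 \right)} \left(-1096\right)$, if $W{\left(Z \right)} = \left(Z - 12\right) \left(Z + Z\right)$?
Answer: $-1518036$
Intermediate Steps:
$W{\left(Z \right)} = 2 Z \left(-12 + Z\right)$ ($W{\left(Z \right)} = \left(-12 + Z\right) 2 Z = 2 Z \left(-12 + Z\right)$)
$1020 + W{\left(-21 \right)} \left(-1096\right) = 1020 + 2 \left(-21\right) \left(-12 - 21\right) \left(-1096\right) = 1020 + 2 \left(-21\right) \left(-33\right) \left(-1096\right) = 1020 + 1386 \left(-1096\right) = 1020 - 1519056 = -1518036$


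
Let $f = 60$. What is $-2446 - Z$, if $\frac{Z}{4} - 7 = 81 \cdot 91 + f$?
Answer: $-32198$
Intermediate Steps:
$Z = 29752$ ($Z = 28 + 4 \left(81 \cdot 91 + 60\right) = 28 + 4 \left(7371 + 60\right) = 28 + 4 \cdot 7431 = 28 + 29724 = 29752$)
$-2446 - Z = -2446 - 29752 = -32198$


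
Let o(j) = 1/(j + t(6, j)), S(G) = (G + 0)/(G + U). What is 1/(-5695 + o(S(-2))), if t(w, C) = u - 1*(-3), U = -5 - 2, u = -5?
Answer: -16/91129 ≈ -0.00017558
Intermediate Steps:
U = -7
t(w, C) = -2 (t(w, C) = -5 - 1*(-3) = -5 + 3 = -2)
S(G) = G/(-7 + G) (S(G) = (G + 0)/(G - 7) = G/(-7 + G))
o(j) = 1/(-2 + j) (o(j) = 1/(j - 2) = 1/(-2 + j))
1/(-5695 + o(S(-2))) = 1/(-5695 + 1/(-2 - 2/(-7 - 2))) = 1/(-5695 + 1/(-2 - 2/(-9))) = 1/(-5695 + 1/(-2 - 2*(-⅑))) = 1/(-5695 + 1/(-2 + 2/9)) = 1/(-5695 + 1/(-16/9)) = 1/(-5695 - 9/16) = 1/(-91129/16) = -16/91129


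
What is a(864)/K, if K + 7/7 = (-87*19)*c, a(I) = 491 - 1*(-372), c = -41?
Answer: 863/67772 ≈ 0.012734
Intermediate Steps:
a(I) = 863 (a(I) = 491 + 372 = 863)
K = 67772 (K = -1 - 87*19*(-41) = -1 - 1653*(-41) = -1 + 67773 = 67772)
a(864)/K = 863/67772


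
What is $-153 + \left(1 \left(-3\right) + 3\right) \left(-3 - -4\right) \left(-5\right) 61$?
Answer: $-153$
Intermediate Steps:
$-153 + \left(1 \left(-3\right) + 3\right) \left(-3 - -4\right) \left(-5\right) 61 = -153 + \left(-3 + 3\right) \left(-3 + 4\right) \left(-5\right) 61 = -153 + 0 \cdot 1 \left(-5\right) 61 = -153 + 0 \left(-5\right) 61 = -153 + 0 \cdot 61 = -153 + 0 = -153$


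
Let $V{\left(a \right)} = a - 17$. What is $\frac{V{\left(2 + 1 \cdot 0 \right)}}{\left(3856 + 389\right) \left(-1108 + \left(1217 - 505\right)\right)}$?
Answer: $\frac{1}{112068} \approx 8.9231 \cdot 10^{-6}$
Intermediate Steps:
$V{\left(a \right)} = -17 + a$ ($V{\left(a \right)} = a - 17 = -17 + a$)
$\frac{V{\left(2 + 1 \cdot 0 \right)}}{\left(3856 + 389\right) \left(-1108 + \left(1217 - 505\right)\right)} = \frac{-17 + \left(2 + 1 \cdot 0\right)}{\left(3856 + 389\right) \left(-1108 + \left(1217 - 505\right)\right)} = \frac{-17 + \left(2 + 0\right)}{4245 \left(-1108 + 712\right)} = \frac{-17 + 2}{4245 \left(-396\right)} = - \frac{15}{-1681020} = \left(-15\right) \left(- \frac{1}{1681020}\right) = \frac{1}{112068}$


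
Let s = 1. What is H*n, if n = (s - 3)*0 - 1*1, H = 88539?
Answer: -88539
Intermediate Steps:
n = -1 (n = (1 - 3)*0 - 1*1 = -2*0 - 1 = 0 - 1 = -1)
H*n = 88539*(-1) = -88539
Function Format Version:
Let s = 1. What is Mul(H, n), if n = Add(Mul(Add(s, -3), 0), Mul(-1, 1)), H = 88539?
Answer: -88539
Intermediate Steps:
n = -1 (n = Add(Mul(Add(1, -3), 0), Mul(-1, 1)) = Add(Mul(-2, 0), -1) = Add(0, -1) = -1)
Mul(H, n) = Mul(88539, -1) = -88539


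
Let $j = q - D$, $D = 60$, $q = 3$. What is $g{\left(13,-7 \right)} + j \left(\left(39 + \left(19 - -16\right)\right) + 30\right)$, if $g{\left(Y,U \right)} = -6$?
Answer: $-5934$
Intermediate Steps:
$j = -57$ ($j = 3 - 60 = -57$)
$g{\left(13,-7 \right)} + j \left(\left(39 + \left(19 - -16\right)\right) + 30\right) = -6 - 57 \left(\left(39 + \left(19 - -16\right)\right) + 30\right) = -6 - 57 \left(\left(39 + \left(19 + 16\right)\right) + 30\right) = -6 - 57 \left(\left(39 + 35\right) + 30\right) = -6 - 57 \left(74 + 30\right) = -6 - 5928 = -5934$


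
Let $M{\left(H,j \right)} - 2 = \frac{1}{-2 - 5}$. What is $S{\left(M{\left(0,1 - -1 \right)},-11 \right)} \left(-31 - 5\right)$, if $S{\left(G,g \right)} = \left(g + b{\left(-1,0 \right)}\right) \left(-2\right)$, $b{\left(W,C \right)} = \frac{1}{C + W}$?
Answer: $-864$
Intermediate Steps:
$M{\left(H,j \right)} = \frac{13}{7}$ ($M{\left(H,j \right)} = 2 + \frac{1}{-2 - 5} = 2 + \frac{1}{-7} = 2 - \frac{1}{7} = \frac{13}{7}$)
$S{\left(G,g \right)} = 2 - 2 g$ ($S{\left(G,g \right)} = \left(g + \frac{1}{0 - 1}\right) \left(-2\right) = \left(g + \frac{1}{-1}\right) \left(-2\right) = \left(g - 1\right) \left(-2\right) = \left(-1 + g\right) \left(-2\right) = 2 - 2 g$)
$S{\left(M{\left(0,1 - -1 \right)},-11 \right)} \left(-31 - 5\right) = \left(2 - -22\right) \left(-31 - 5\right) = \left(2 + 22\right) \left(-36\right) = 24 \left(-36\right) = -864$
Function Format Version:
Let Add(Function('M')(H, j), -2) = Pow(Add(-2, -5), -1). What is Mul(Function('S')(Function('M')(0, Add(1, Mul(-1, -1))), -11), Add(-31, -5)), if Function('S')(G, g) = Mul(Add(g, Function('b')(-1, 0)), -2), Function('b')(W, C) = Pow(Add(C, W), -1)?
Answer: -864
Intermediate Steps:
Function('M')(H, j) = Rational(13, 7) (Function('M')(H, j) = Add(2, Pow(Add(-2, -5), -1)) = Add(2, Pow(-7, -1)) = Add(2, Rational(-1, 7)) = Rational(13, 7))
Function('S')(G, g) = Add(2, Mul(-2, g)) (Function('S')(G, g) = Mul(Add(g, Pow(Add(0, -1), -1)), -2) = Mul(Add(g, Pow(-1, -1)), -2) = Mul(Add(g, -1), -2) = Mul(Add(-1, g), -2) = Add(2, Mul(-2, g)))
Mul(Function('S')(Function('M')(0, Add(1, Mul(-1, -1))), -11), Add(-31, -5)) = Mul(Add(2, Mul(-2, -11)), Add(-31, -5)) = Mul(Add(2, 22), -36) = Mul(24, -36) = -864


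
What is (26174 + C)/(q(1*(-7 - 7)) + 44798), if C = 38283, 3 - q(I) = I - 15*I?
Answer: 64457/44605 ≈ 1.4451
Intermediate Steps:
q(I) = 3 + 14*I (q(I) = 3 - (I - 15*I) = 3 - (-14)*I = 3 + 14*I)
(26174 + C)/(q(1*(-7 - 7)) + 44798) = (26174 + 38283)/((3 + 14*(1*(-7 - 7))) + 44798) = 64457/((3 + 14*(1*(-14))) + 44798) = 64457/((3 + 14*(-14)) + 44798) = 64457/((3 - 196) + 44798) = 64457/(-193 + 44798) = 64457/44605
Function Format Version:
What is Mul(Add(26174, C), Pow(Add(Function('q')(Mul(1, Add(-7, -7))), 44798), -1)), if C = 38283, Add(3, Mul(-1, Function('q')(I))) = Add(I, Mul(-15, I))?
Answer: Rational(64457, 44605) ≈ 1.4451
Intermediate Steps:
Function('q')(I) = Add(3, Mul(14, I)) (Function('q')(I) = Add(3, Mul(-1, Add(I, Mul(-15, I)))) = Add(3, Mul(-1, Mul(-14, I))) = Add(3, Mul(14, I)))
Mul(Add(26174, C), Pow(Add(Function('q')(Mul(1, Add(-7, -7))), 44798), -1)) = Mul(Add(26174, 38283), Pow(Add(Add(3, Mul(14, Mul(1, Add(-7, -7)))), 44798), -1)) = Mul(64457, Pow(Add(Add(3, Mul(14, Mul(1, -14))), 44798), -1)) = Mul(64457, Pow(Add(Add(3, Mul(14, -14)), 44798), -1)) = Mul(64457, Pow(Add(Add(3, -196), 44798), -1)) = Mul(64457, Pow(Add(-193, 44798), -1)) = Mul(64457, Pow(44605, -1)) = Mul(64457, Rational(1, 44605)) = Rational(64457, 44605)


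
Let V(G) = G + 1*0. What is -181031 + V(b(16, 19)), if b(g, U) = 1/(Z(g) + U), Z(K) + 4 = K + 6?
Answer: -6698146/37 ≈ -1.8103e+5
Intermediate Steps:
Z(K) = 2 + K (Z(K) = -4 + (K + 6) = -4 + (6 + K) = 2 + K)
b(g, U) = 1/(2 + U + g) (b(g, U) = 1/((2 + g) + U) = 1/(2 + U + g))
V(G) = G (V(G) = G + 0 = G)
-181031 + V(b(16, 19)) = -181031 + 1/(2 + 19 + 16) = -181031 + 1/37 = -6698146/37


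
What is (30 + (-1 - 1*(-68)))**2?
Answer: 9409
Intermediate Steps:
(30 + (-1 - 1*(-68)))**2 = (30 + (-1 + 68))**2 = (30 + 67)**2 = 97**2 = 9409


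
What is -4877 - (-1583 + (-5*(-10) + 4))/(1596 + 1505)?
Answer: -15122048/3101 ≈ -4876.5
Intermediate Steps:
-4877 - (-1583 + (-5*(-10) + 4))/(1596 + 1505) = -4877 - (-1583 + (50 + 4))/3101 = -4877 - (-1583 + 54)/3101 = -4877 - (-1529)/3101 = -4877 - 1*(-1529/3101) = -4877 + 1529/3101 = -15122048/3101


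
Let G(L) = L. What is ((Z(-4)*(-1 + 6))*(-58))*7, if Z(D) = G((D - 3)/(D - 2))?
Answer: -7105/3 ≈ -2368.3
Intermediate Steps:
Z(D) = (-3 + D)/(-2 + D) (Z(D) = (D - 3)/(D - 2) = (-3 + D)/(-2 + D))
((Z(-4)*(-1 + 6))*(-58))*7 = ((((-3 - 4)/(-2 - 4))*(-1 + 6))*(-58))*7 = (((-7/(-6))*5)*(-58))*7 = ((-⅙*(-7)*5)*(-58))*7 = (((7/6)*5)*(-58))*7 = ((35/6)*(-58))*7 = -1015/3*7 = -7105/3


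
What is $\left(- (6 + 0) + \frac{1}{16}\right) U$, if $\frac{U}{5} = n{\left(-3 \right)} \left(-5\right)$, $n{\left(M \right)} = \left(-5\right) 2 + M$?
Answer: $- \frac{30875}{16} \approx -1929.7$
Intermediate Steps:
$n{\left(M \right)} = -10 + M$
$U = 325$ ($U = 5 \left(-10 - 3\right) \left(-5\right) = 5 \left(\left(-13\right) \left(-5\right)\right) = 5 \cdot 65 = 325$)
$\left(- (6 + 0) + \frac{1}{16}\right) U = \left(- (6 + 0) + \frac{1}{16}\right) 325 = \left(\left(-1\right) 6 + \frac{1}{16}\right) 325 = \left(-6 + \frac{1}{16}\right) 325 = \left(- \frac{95}{16}\right) 325 = - \frac{30875}{16}$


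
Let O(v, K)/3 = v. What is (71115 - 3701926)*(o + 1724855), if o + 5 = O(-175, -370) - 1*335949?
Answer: -5040930852936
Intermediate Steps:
O(v, K) = 3*v
o = -336479 (o = -5 + (3*(-175) - 1*335949) = -5 + (-525 - 335949) = -5 - 336474 = -336479)
(71115 - 3701926)*(o + 1724855) = (71115 - 3701926)*(-336479 + 1724855) = -3630811*1388376 = -5040930852936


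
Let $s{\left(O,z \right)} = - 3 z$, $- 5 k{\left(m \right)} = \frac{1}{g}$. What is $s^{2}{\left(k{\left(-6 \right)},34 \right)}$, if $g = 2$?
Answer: $10404$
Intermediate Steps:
$k{\left(m \right)} = - \frac{1}{10}$ ($k{\left(m \right)} = - \frac{1}{5 \cdot 2} = \left(- \frac{1}{5}\right) \frac{1}{2} = - \frac{1}{10}$)
$s^{2}{\left(k{\left(-6 \right)},34 \right)} = \left(\left(-3\right) 34\right)^{2} = \left(-102\right)^{2} = 10404$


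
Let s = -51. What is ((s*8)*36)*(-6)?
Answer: 88128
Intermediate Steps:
((s*8)*36)*(-6) = (-51*8*36)*(-6) = -408*36*(-6) = -14688*(-6) = 88128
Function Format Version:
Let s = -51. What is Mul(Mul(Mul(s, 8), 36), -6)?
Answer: 88128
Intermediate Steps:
Mul(Mul(Mul(s, 8), 36), -6) = Mul(Mul(Mul(-51, 8), 36), -6) = Mul(Mul(-408, 36), -6) = Mul(-14688, -6) = 88128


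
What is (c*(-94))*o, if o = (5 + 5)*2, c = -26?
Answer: 48880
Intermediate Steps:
o = 20 (o = 10*2 = 20)
(c*(-94))*o = -26*(-94)*20 = 2444*20 = 48880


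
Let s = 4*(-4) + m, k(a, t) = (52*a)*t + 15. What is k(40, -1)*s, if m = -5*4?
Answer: 74340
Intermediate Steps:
m = -20
k(a, t) = 15 + 52*a*t (k(a, t) = 52*a*t + 15 = 15 + 52*a*t)
s = -36 (s = 4*(-4) - 20 = -16 - 20 = -36)
k(40, -1)*s = (15 + 52*40*(-1))*(-36) = (15 - 2080)*(-36) = -2065*(-36) = 74340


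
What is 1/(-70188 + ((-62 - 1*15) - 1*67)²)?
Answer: -1/49452 ≈ -2.0222e-5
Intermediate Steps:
1/(-70188 + ((-62 - 1*15) - 1*67)²) = 1/(-70188 + ((-62 - 15) - 67)²) = 1/(-70188 + (-77 - 67)²) = 1/(-70188 + (-144)²) = 1/(-70188 + 20736) = 1/(-49452) = -1/49452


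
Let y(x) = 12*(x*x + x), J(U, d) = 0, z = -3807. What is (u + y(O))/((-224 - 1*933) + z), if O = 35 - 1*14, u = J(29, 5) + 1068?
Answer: -1653/1241 ≈ -1.3320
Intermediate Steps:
u = 1068 (u = 0 + 1068 = 1068)
O = 21 (O = 35 - 14 = 21)
y(x) = 12*x + 12*x**2 (y(x) = 12*(x**2 + x) = 12*(x + x**2) = 12*x + 12*x**2)
(u + y(O))/((-224 - 1*933) + z) = (1068 + 12*21*(1 + 21))/((-224 - 1*933) - 3807) = (1068 + 12*21*22)/((-224 - 933) - 3807) = (1068 + 5544)/(-1157 - 3807) = 6612/(-4964) = 6612*(-1/4964) = -1653/1241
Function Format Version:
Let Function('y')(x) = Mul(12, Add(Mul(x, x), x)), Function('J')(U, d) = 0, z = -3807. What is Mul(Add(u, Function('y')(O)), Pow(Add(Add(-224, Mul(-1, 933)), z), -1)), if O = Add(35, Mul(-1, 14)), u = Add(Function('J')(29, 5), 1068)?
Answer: Rational(-1653, 1241) ≈ -1.3320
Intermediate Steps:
u = 1068 (u = Add(0, 1068) = 1068)
O = 21 (O = Add(35, -14) = 21)
Function('y')(x) = Add(Mul(12, x), Mul(12, Pow(x, 2))) (Function('y')(x) = Mul(12, Add(Pow(x, 2), x)) = Mul(12, Add(x, Pow(x, 2))) = Add(Mul(12, x), Mul(12, Pow(x, 2))))
Mul(Add(u, Function('y')(O)), Pow(Add(Add(-224, Mul(-1, 933)), z), -1)) = Mul(Add(1068, Mul(12, 21, Add(1, 21))), Pow(Add(Add(-224, Mul(-1, 933)), -3807), -1)) = Mul(Add(1068, Mul(12, 21, 22)), Pow(Add(Add(-224, -933), -3807), -1)) = Mul(Add(1068, 5544), Pow(Add(-1157, -3807), -1)) = Mul(6612, Pow(-4964, -1)) = Mul(6612, Rational(-1, 4964)) = Rational(-1653, 1241)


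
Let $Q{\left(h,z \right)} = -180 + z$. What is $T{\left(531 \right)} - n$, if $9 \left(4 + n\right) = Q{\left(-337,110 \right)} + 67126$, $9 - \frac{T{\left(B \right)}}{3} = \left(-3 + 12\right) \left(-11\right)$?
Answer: $- \frac{21368}{3} \approx -7122.7$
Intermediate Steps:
$T{\left(B \right)} = 324$ ($T{\left(B \right)} = 27 - 3 \left(-3 + 12\right) \left(-11\right) = 27 - 3 \cdot 9 \left(-11\right) = 27 - -297 = 27 + 297 = 324$)
$n = \frac{22340}{3}$ ($n = -4 + \frac{\left(-180 + 110\right) + 67126}{9} = -4 + \frac{-70 + 67126}{9} = -4 + \frac{1}{9} \cdot 67056 = -4 + \frac{22352}{3} = \frac{22340}{3} \approx 7446.7$)
$T{\left(531 \right)} - n = 324 - \frac{22340}{3} = - \frac{21368}{3}$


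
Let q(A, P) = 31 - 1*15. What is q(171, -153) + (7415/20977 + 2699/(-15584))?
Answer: 5289427525/326905568 ≈ 16.180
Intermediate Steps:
q(A, P) = 16 (q(A, P) = 31 - 15 = 16)
q(171, -153) + (7415/20977 + 2699/(-15584)) = 16 + (7415/20977 + 2699/(-15584)) = 16 + (7415*(1/20977) + 2699*(-1/15584)) = 16 + (7415/20977 - 2699/15584) = 16 + 58938437/326905568 = 5289427525/326905568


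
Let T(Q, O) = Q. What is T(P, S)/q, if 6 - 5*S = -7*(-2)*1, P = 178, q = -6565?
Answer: -178/6565 ≈ -0.027113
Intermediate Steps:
S = -8/5 (S = 6/5 - (-7*(-2))/5 = 6/5 - 14/5 = -8/5 ≈ -1.6000)
T(P, S)/q = 178/(-6565) = 178*(-1/6565) = -178/6565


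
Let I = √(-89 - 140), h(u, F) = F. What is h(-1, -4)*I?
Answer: -4*I*√229 ≈ -60.531*I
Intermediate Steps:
I = I*√229 (I = √(-229) = I*√229 ≈ 15.133*I)
h(-1, -4)*I = -4*I*√229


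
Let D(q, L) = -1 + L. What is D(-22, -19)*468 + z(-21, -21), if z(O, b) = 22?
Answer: -9338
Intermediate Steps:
D(-22, -19)*468 + z(-21, -21) = (-1 - 19)*468 + 22 = -20*468 + 22 = -9360 + 22 = -9338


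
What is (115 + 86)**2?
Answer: 40401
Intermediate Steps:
(115 + 86)**2 = 201**2 = 40401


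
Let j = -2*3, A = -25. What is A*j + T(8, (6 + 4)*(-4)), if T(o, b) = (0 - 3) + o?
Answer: 155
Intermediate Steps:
T(o, b) = -3 + o
j = -6
A*j + T(8, (6 + 4)*(-4)) = -25*(-6) + (-3 + 8) = 150 + 5 = 155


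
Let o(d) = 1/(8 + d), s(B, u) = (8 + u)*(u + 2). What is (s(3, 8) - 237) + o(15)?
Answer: -1770/23 ≈ -76.957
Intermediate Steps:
s(B, u) = (2 + u)*(8 + u) (s(B, u) = (8 + u)*(2 + u) = (2 + u)*(8 + u))
(s(3, 8) - 237) + o(15) = ((16 + 8**2 + 10*8) - 237) + 1/(8 + 15) = ((16 + 64 + 80) - 237) + 1/23 = (160 - 237) + 1/23 = -77 + 1/23 = -1770/23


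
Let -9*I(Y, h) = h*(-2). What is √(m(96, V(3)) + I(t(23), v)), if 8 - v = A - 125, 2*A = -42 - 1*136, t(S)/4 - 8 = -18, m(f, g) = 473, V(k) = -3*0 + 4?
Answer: √4701/3 ≈ 22.855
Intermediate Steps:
V(k) = 4 (V(k) = 0 + 4 = 4)
t(S) = -40 (t(S) = 32 + 4*(-18) = 32 - 72 = -40)
A = -89 (A = (-42 - 1*136)/2 = (-42 - 136)/2 = (½)*(-178) = -89)
v = 222 (v = 8 - (-89 - 125) = 8 - 1*(-214) = 8 + 214 = 222)
I(Y, h) = 2*h/9 (I(Y, h) = -h*(-2)/9 = -(-2)*h/9 = 2*h/9)
√(m(96, V(3)) + I(t(23), v)) = √(473 + (2/9)*222) = √(473 + 148/3) = √(1567/3) = √4701/3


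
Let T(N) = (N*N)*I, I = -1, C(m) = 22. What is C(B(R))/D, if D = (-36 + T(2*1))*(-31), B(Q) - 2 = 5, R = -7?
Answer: 11/620 ≈ 0.017742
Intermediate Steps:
B(Q) = 7 (B(Q) = 2 + 5 = 7)
T(N) = -N² (T(N) = (N*N)*(-1) = N²*(-1) = -N²)
D = 1240 (D = (-36 - (2*1)²)*(-31) = (-36 - 1*2²)*(-31) = (-36 - 1*4)*(-31) = (-36 - 4)*(-31) = -40*(-31) = 1240)
C(B(R))/D = 22/1240 = 22*(1/1240) = 11/620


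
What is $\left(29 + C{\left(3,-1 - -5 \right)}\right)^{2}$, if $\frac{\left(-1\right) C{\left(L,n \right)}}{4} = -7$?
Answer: $3249$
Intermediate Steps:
$C{\left(L,n \right)} = 28$ ($C{\left(L,n \right)} = \left(-4\right) \left(-7\right) = 28$)
$\left(29 + C{\left(3,-1 - -5 \right)}\right)^{2} = \left(29 + 28\right)^{2} = 57^{2} = 3249$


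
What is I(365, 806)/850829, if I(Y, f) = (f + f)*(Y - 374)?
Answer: -14508/850829 ≈ -0.017052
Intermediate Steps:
I(Y, f) = 2*f*(-374 + Y) (I(Y, f) = (2*f)*(-374 + Y) = 2*f*(-374 + Y))
I(365, 806)/850829 = (2*806*(-374 + 365))/850829 = (2*806*(-9))*(1/850829) = -14508*1/850829 = -14508/850829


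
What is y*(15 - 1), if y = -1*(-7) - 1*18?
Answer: -154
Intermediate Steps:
y = -11 (y = 7 - 18 = -11)
y*(15 - 1) = -11*(15 - 1) = -11*14 = -154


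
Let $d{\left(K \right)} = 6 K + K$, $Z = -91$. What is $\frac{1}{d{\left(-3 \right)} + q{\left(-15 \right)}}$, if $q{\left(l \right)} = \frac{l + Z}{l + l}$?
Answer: $- \frac{15}{262} \approx -0.057252$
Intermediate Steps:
$d{\left(K \right)} = 7 K$
$q{\left(l \right)} = \frac{-91 + l}{2 l}$ ($q{\left(l \right)} = \frac{l - 91}{l + l} = \frac{-91 + l}{2 l}$)
$\frac{1}{d{\left(-3 \right)} + q{\left(-15 \right)}} = \frac{1}{7 \left(-3\right) + \frac{-91 - 15}{2 \left(-15\right)}} = \frac{1}{-21 + \frac{1}{2} \left(- \frac{1}{15}\right) \left(-106\right)} = \frac{1}{-21 + \frac{53}{15}} = \frac{1}{- \frac{262}{15}} = - \frac{15}{262}$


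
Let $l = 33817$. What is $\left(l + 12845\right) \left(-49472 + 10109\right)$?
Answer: $-1836756306$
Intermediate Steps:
$\left(l + 12845\right) \left(-49472 + 10109\right) = \left(33817 + 12845\right) \left(-49472 + 10109\right) = 46662 \left(-39363\right) = -1836756306$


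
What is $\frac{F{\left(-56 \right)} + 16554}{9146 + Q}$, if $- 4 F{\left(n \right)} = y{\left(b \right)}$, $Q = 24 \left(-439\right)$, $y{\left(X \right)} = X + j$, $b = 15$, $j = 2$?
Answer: $- \frac{66199}{5560} \approx -11.906$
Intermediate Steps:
$y{\left(X \right)} = 2 + X$ ($y{\left(X \right)} = X + 2 = 2 + X$)
$Q = -10536$
$F{\left(n \right)} = - \frac{17}{4}$ ($F{\left(n \right)} = - \frac{2 + 15}{4} = \left(- \frac{1}{4}\right) 17 = - \frac{17}{4}$)
$\frac{F{\left(-56 \right)} + 16554}{9146 + Q} = \frac{- \frac{17}{4} + 16554}{9146 - 10536} = \frac{66199}{4 \left(-1390\right)} = \frac{66199}{4} \left(- \frac{1}{1390}\right) = - \frac{66199}{5560}$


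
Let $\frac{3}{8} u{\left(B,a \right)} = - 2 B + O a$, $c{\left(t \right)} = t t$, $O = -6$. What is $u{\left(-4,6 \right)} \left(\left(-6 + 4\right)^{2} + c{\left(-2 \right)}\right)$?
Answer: $- \frac{1792}{3} \approx -597.33$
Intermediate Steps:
$c{\left(t \right)} = t^{2}$
$u{\left(B,a \right)} = - 16 a - \frac{16 B}{3}$ ($u{\left(B,a \right)} = \frac{8 \left(- 2 B - 6 a\right)}{3} = \frac{8 \left(- 6 a - 2 B\right)}{3} = - 16 a - \frac{16 B}{3}$)
$u{\left(-4,6 \right)} \left(\left(-6 + 4\right)^{2} + c{\left(-2 \right)}\right) = \left(\left(-16\right) 6 - - \frac{64}{3}\right) \left(\left(-6 + 4\right)^{2} + \left(-2\right)^{2}\right) = \left(-96 + \frac{64}{3}\right) \left(\left(-2\right)^{2} + 4\right) = - \frac{224 \left(4 + 4\right)}{3} = \left(- \frac{224}{3}\right) 8 = - \frac{1792}{3}$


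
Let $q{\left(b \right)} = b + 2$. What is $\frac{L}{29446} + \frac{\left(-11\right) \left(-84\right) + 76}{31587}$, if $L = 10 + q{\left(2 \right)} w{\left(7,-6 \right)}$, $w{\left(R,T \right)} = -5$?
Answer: $\frac{14565065}{465055401} \approx 0.031319$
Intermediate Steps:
$q{\left(b \right)} = 2 + b$
$L = -10$ ($L = 10 + \left(2 + 2\right) \left(-5\right) = 10 + 4 \left(-5\right) = 10 - 20 = -10$)
$\frac{L}{29446} + \frac{\left(-11\right) \left(-84\right) + 76}{31587} = - \frac{10}{29446} + \frac{\left(-11\right) \left(-84\right) + 76}{31587} = \left(-10\right) \frac{1}{29446} + \left(924 + 76\right) \frac{1}{31587} = - \frac{5}{14723} + 1000 \cdot \frac{1}{31587} = - \frac{5}{14723} + \frac{1000}{31587} = \frac{14565065}{465055401}$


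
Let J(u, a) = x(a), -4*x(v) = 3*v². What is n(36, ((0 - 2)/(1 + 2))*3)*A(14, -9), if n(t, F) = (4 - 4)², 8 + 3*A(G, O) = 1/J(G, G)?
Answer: 0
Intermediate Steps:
x(v) = -3*v²/4
J(u, a) = -3*a²/4
A(G, O) = -8/3 - 4/(9*G²) (A(G, O) = -8/3 + 1/(3*((-3*G²/4))) = -8/3 + (-4/(3*G²))/3 = -8/3 - 4/(9*G²))
n(t, F) = 0 (n(t, F) = 0² = 0)
n(36, ((0 - 2)/(1 + 2))*3)*A(14, -9) = 0*(-8/3 - 4/9/14²) = 0*(-8/3 - 4/9*1/196) = 0*(-8/3 - 1/441) = 0*(-1177/441) = 0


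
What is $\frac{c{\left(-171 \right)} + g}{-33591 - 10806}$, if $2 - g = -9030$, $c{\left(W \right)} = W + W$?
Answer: $- \frac{8690}{44397} \approx -0.19573$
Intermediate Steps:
$c{\left(W \right)} = 2 W$
$g = 9032$ ($g = 2 - -9030 = 2 + 9030 = 9032$)
$\frac{c{\left(-171 \right)} + g}{-33591 - 10806} = \frac{2 \left(-171\right) + 9032}{-33591 - 10806} = \frac{-342 + 9032}{-33591 + \left(-22074 + 11268\right)} = \frac{8690}{-33591 - 10806} = \frac{8690}{-44397} = 8690 \left(- \frac{1}{44397}\right) = - \frac{8690}{44397}$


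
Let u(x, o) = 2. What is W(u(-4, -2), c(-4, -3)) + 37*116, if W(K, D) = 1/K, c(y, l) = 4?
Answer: 8585/2 ≈ 4292.5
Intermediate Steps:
W(K, D) = 1/K
W(u(-4, -2), c(-4, -3)) + 37*116 = 1/2 + 37*116 = ½ + 4292 = 8585/2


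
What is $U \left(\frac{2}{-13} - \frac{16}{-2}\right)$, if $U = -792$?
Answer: $- \frac{80784}{13} \approx -6214.2$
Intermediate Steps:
$U \left(\frac{2}{-13} - \frac{16}{-2}\right) = - 792 \left(\frac{2}{-13} - \frac{16}{-2}\right) = - 792 \left(2 \left(- \frac{1}{13}\right) - -8\right) = - 792 \left(- \frac{2}{13} + 8\right) = \left(-792\right) \frac{102}{13} = - \frac{80784}{13}$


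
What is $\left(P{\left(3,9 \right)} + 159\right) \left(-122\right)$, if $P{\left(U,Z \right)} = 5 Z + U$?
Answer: $-25254$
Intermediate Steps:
$P{\left(U,Z \right)} = U + 5 Z$
$\left(P{\left(3,9 \right)} + 159\right) \left(-122\right) = \left(\left(3 + 5 \cdot 9\right) + 159\right) \left(-122\right) = \left(\left(3 + 45\right) + 159\right) \left(-122\right) = \left(48 + 159\right) \left(-122\right) = 207 \left(-122\right) = -25254$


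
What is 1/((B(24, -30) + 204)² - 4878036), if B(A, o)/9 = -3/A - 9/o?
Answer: -1600/7737239871 ≈ -2.0679e-7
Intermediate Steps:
B(A, o) = -81/o - 27/A (B(A, o) = 9*(-3/A - 9/o) = 9*(-9/o - 3/A) = -81/o - 27/A)
1/((B(24, -30) + 204)² - 4878036) = 1/(((-81/(-30) - 27/24) + 204)² - 4878036) = 1/(((-81*(-1/30) - 27*1/24) + 204)² - 4878036) = 1/(((27/10 - 9/8) + 204)² - 4878036) = 1/((63/40 + 204)² - 4878036) = 1/((8223/40)² - 4878036) = 1/(67617729/1600 - 4878036) = 1/(-7737239871/1600) = -1600/7737239871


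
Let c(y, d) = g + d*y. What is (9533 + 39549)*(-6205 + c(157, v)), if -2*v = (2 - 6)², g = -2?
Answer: -366298966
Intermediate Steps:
v = -8 (v = -(2 - 6)²/2 = -½*(-4)² = -½*16 = -8)
c(y, d) = -2 + d*y
(9533 + 39549)*(-6205 + c(157, v)) = (9533 + 39549)*(-6205 + (-2 - 8*157)) = 49082*(-6205 + (-2 - 1256)) = 49082*(-6205 - 1258) = 49082*(-7463) = -366298966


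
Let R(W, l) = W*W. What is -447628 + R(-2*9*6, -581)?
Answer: -435964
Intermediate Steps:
R(W, l) = W²
-447628 + R(-2*9*6, -581) = -447628 + (-2*9*6)² = -447628 + (-18*6)² = -447628 + (-108)² = -447628 + 11664 = -435964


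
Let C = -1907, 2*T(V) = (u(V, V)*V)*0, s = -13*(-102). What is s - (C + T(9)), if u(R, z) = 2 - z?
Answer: 3233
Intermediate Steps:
s = 1326
T(V) = 0 (T(V) = (((2 - V)*V)*0)/2 = ((V*(2 - V))*0)/2 = (1/2)*0 = 0)
s - (C + T(9)) = 1326 - (-1907 + 0) = 1326 - 1*(-1907) = 1326 + 1907 = 3233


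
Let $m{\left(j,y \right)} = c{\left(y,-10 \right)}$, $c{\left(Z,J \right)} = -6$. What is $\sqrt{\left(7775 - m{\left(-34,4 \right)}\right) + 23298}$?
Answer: $\sqrt{31079} \approx 176.29$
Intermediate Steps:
$m{\left(j,y \right)} = -6$
$\sqrt{\left(7775 - m{\left(-34,4 \right)}\right) + 23298} = \sqrt{\left(7775 - -6\right) + 23298} = \sqrt{\left(7775 + 6\right) + 23298} = \sqrt{7781 + 23298} = \sqrt{31079}$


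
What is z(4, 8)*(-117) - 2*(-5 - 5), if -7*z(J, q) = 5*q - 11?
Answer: 3533/7 ≈ 504.71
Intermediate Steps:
z(J, q) = 11/7 - 5*q/7 (z(J, q) = -(5*q - 11)/7 = -(-11 + 5*q)/7 = 11/7 - 5*q/7)
z(4, 8)*(-117) - 2*(-5 - 5) = (11/7 - 5/7*8)*(-117) - 2*(-5 - 5) = (11/7 - 40/7)*(-117) - 2*(-10) = -29/7*(-117) + 20 = 3393/7 + 20 = 3533/7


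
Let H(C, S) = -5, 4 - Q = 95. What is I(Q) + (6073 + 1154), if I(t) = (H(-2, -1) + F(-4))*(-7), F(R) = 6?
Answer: 7220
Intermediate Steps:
Q = -91 (Q = 4 - 1*95 = 4 - 95 = -91)
I(t) = -7 (I(t) = (-5 + 6)*(-7) = 1*(-7) = -7)
I(Q) + (6073 + 1154) = -7 + (6073 + 1154) = -7 + 7227 = 7220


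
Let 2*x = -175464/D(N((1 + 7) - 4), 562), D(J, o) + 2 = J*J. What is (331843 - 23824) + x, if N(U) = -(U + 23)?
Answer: 223842081/727 ≈ 3.0790e+5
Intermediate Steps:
N(U) = -23 - U (N(U) = -(23 + U) = -23 - U)
D(J, o) = -2 + J² (D(J, o) = -2 + J*J = -2 + J²)
x = -87732/727 (x = (-175464/(-2 + (-23 - ((1 + 7) - 4))²))/2 = (-175464/(-2 + (-23 - (8 - 4))²))/2 = (-175464/(-2 + (-23 - 1*4)²))/2 = (-175464/(-2 + (-23 - 4)²))/2 = (-175464/(-2 + (-27)²))/2 = (-175464/(-2 + 729))/2 = (-175464/727)/2 = (-175464*1/727)/2 = (½)*(-175464/727) = -87732/727 ≈ -120.68)
(331843 - 23824) + x = (331843 - 23824) - 87732/727 = 308019 - 87732/727 = 223842081/727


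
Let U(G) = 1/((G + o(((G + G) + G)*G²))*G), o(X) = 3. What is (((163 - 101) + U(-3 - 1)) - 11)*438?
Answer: 44895/2 ≈ 22448.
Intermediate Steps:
U(G) = 1/(G*(3 + G)) (U(G) = 1/((G + 3)*G) = 1/((3 + G)*G) = 1/(G*(3 + G)))
(((163 - 101) + U(-3 - 1)) - 11)*438 = (((163 - 101) + 1/((-3 - 1)*(3 + (-3 - 1)))) - 11)*438 = ((62 + 1/((-4)*(3 - 4))) - 11)*438 = ((62 - ¼/(-1)) - 11)*438 = ((62 - ¼*(-1)) - 11)*438 = ((62 + ¼) - 11)*438 = (249/4 - 11)*438 = (205/4)*438 = 44895/2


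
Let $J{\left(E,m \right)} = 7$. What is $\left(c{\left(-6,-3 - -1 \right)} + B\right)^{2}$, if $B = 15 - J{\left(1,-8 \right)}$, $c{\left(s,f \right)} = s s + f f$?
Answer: $2304$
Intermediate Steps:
$c{\left(s,f \right)} = f^{2} + s^{2}$ ($c{\left(s,f \right)} = s^{2} + f^{2} = f^{2} + s^{2}$)
$B = 8$ ($B = 15 - 7 = 8$)
$\left(c{\left(-6,-3 - -1 \right)} + B\right)^{2} = \left(\left(\left(-3 - -1\right)^{2} + \left(-6\right)^{2}\right) + 8\right)^{2} = \left(\left(\left(-3 + 1\right)^{2} + 36\right) + 8\right)^{2} = \left(\left(\left(-2\right)^{2} + 36\right) + 8\right)^{2} = \left(\left(4 + 36\right) + 8\right)^{2} = \left(40 + 8\right)^{2} = 48^{2} = 2304$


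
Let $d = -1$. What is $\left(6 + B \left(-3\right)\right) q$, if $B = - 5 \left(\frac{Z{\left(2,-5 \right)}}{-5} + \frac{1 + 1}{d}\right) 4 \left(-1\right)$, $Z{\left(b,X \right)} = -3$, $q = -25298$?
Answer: $-2276820$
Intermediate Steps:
$B = -28$ ($B = - 5 \left(- \frac{3}{-5} + \frac{1 + 1}{-1}\right) 4 \left(-1\right) = - 5 \left(\left(-3\right) \left(- \frac{1}{5}\right) + 2 \left(-1\right)\right) 4 \left(-1\right) = - 5 \left(\frac{3}{5} - 2\right) 4 \left(-1\right) = - 5 \left(\left(- \frac{7}{5}\right) 4\right) \left(-1\right) = \left(-5\right) \left(- \frac{28}{5}\right) \left(-1\right) = 28 \left(-1\right) = -28$)
$\left(6 + B \left(-3\right)\right) q = \left(6 - -84\right) \left(-25298\right) = \left(6 + 84\right) \left(-25298\right) = 90 \left(-25298\right) = -2276820$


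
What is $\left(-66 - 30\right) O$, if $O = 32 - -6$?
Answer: $-3648$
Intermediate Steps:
$O = 38$ ($O = 32 + 6 = 38$)
$\left(-66 - 30\right) O = \left(-66 - 30\right) 38 = \left(-96\right) 38 = -3648$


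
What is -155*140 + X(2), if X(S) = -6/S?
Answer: -21703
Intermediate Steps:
-155*140 + X(2) = -155*140 - 6/2 = -21700 - 6*½ = -21700 - 3 = -21703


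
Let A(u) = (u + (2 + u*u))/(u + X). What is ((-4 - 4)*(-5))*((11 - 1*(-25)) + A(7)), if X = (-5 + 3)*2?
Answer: 6640/3 ≈ 2213.3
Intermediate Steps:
X = -4 (X = -2*2 = -4)
A(u) = (2 + u + u²)/(-4 + u) (A(u) = (u + (2 + u*u))/(u - 4) = (u + (2 + u²))/(-4 + u) = (2 + u + u²)/(-4 + u))
((-4 - 4)*(-5))*((11 - 1*(-25)) + A(7)) = ((-4 - 4)*(-5))*((11 - 1*(-25)) + (2 + 7 + 7²)/(-4 + 7)) = (-8*(-5))*((11 + 25) + (2 + 7 + 49)/3) = 40*(36 + (⅓)*58) = 40*(36 + 58/3) = 40*(166/3) = 6640/3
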